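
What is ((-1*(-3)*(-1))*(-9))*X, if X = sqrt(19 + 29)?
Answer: 108*sqrt(3) ≈ 187.06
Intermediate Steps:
X = 4*sqrt(3) (X = sqrt(48) = 4*sqrt(3) ≈ 6.9282)
((-1*(-3)*(-1))*(-9))*X = ((-1*(-3)*(-1))*(-9))*(4*sqrt(3)) = ((3*(-1))*(-9))*(4*sqrt(3)) = (-3*(-9))*(4*sqrt(3)) = 27*(4*sqrt(3)) = 108*sqrt(3)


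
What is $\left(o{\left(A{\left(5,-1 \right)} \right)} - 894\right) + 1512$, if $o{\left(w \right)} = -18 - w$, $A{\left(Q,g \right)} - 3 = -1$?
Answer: $598$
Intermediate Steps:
$A{\left(Q,g \right)} = 2$ ($A{\left(Q,g \right)} = 3 - 1 = 2$)
$\left(o{\left(A{\left(5,-1 \right)} \right)} - 894\right) + 1512 = \left(\left(-18 - 2\right) - 894\right) + 1512 = \left(-20 - 894\right) + 1512 = -914 + 1512 = 598$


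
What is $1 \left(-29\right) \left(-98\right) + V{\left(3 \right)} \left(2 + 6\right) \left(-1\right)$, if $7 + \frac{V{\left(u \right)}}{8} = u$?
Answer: $3098$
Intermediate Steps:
$V{\left(u \right)} = -56 + 8 u$
$1 \left(-29\right) \left(-98\right) + V{\left(3 \right)} \left(2 + 6\right) \left(-1\right) = 1 \left(-29\right) \left(-98\right) + \left(-56 + 8 \cdot 3\right) \left(2 + 6\right) \left(-1\right) = \left(-29\right) \left(-98\right) + \left(-56 + 24\right) 8 \left(-1\right) = 2842 - -256 = 2842 + 256 = 3098$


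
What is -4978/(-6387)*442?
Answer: 2200276/6387 ≈ 344.49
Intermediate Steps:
-4978/(-6387)*442 = -4978*(-1/6387)*442 = (4978/6387)*442 = 2200276/6387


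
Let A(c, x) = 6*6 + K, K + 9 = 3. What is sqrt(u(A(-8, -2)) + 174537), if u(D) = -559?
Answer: 17*sqrt(602) ≈ 417.11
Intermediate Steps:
K = -6 (K = -9 + 3 = -6)
A(c, x) = 30 (A(c, x) = 6*6 - 6 = 36 - 6 = 30)
sqrt(u(A(-8, -2)) + 174537) = sqrt(-559 + 174537) = sqrt(173978) = 17*sqrt(602)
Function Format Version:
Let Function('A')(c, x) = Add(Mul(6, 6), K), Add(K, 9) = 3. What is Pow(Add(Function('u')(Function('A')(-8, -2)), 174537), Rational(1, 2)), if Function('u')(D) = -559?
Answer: Mul(17, Pow(602, Rational(1, 2))) ≈ 417.11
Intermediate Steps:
K = -6 (K = Add(-9, 3) = -6)
Function('A')(c, x) = 30 (Function('A')(c, x) = Add(Mul(6, 6), -6) = Add(36, -6) = 30)
Pow(Add(Function('u')(Function('A')(-8, -2)), 174537), Rational(1, 2)) = Pow(Add(-559, 174537), Rational(1, 2)) = Pow(173978, Rational(1, 2)) = Mul(17, Pow(602, Rational(1, 2)))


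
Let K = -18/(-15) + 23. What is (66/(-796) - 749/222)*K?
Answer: -9239197/110445 ≈ -83.654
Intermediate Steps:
K = 121/5 (K = -18*(-1/15) + 23 = 6/5 + 23 = 121/5 ≈ 24.200)
(66/(-796) - 749/222)*K = (66/(-796) - 749/222)*(121/5) = (66*(-1/796) - 749*1/222)*(121/5) = (-33/398 - 749/222)*(121/5) = -76357/22089*121/5 = -9239197/110445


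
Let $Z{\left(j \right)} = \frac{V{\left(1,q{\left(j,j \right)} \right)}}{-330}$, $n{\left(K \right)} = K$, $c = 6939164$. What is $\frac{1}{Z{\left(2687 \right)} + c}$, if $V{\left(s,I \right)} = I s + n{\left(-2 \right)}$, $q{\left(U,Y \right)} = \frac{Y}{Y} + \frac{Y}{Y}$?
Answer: $\frac{1}{6939164} \approx 1.4411 \cdot 10^{-7}$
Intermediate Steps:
$q{\left(U,Y \right)} = 2$ ($q{\left(U,Y \right)} = 1 + 1 = 2$)
$V{\left(s,I \right)} = -2 + I s$ ($V{\left(s,I \right)} = I s - 2 = -2 + I s$)
$Z{\left(j \right)} = 0$ ($Z{\left(j \right)} = \frac{-2 + 2 \cdot 1}{-330} = \left(-2 + 2\right) \left(- \frac{1}{330}\right) = 0 \left(- \frac{1}{330}\right) = 0$)
$\frac{1}{Z{\left(2687 \right)} + c} = \frac{1}{0 + 6939164} = \frac{1}{6939164}$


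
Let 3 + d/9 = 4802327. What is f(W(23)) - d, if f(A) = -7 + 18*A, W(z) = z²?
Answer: -43211401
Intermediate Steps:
d = 43220916 (d = -27 + 9*4802327 = -27 + 43220943 = 43220916)
f(W(23)) - d = (-7 + 18*23²) - 1*43220916 = (-7 + 18*529) - 43220916 = (-7 + 9522) - 43220916 = 9515 - 43220916 = -43211401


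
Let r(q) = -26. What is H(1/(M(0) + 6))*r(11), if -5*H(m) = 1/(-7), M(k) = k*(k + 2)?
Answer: -26/35 ≈ -0.74286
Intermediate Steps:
M(k) = k*(2 + k)
H(m) = 1/35 (H(m) = -⅕/(-7) = -⅕*(-⅐) = 1/35)
H(1/(M(0) + 6))*r(11) = (1/35)*(-26) = -26/35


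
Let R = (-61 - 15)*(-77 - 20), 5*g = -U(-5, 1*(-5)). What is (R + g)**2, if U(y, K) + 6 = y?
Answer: 1359470641/25 ≈ 5.4379e+7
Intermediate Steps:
U(y, K) = -6 + y
g = 11/5 (g = (-(-6 - 5))/5 = (-1*(-11))/5 = (1/5)*11 = 11/5 ≈ 2.2000)
R = 7372 (R = -76*(-97) = 7372)
(R + g)**2 = (7372 + 11/5)**2 = (36871/5)**2 = 1359470641/25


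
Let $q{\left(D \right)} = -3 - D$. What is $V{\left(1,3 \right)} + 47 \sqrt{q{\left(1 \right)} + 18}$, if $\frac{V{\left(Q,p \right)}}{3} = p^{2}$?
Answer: $27 + 47 \sqrt{14} \approx 202.86$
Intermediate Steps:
$V{\left(Q,p \right)} = 3 p^{2}$
$V{\left(1,3 \right)} + 47 \sqrt{q{\left(1 \right)} + 18} = 3 \cdot 3^{2} + 47 \sqrt{\left(-3 - 1\right) + 18} = 3 \cdot 9 + 47 \sqrt{\left(-3 - 1\right) + 18} = 27 + 47 \sqrt{-4 + 18} = 27 + 47 \sqrt{14}$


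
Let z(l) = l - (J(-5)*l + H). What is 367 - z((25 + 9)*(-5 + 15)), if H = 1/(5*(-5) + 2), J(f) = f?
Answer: -38480/23 ≈ -1673.0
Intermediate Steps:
H = -1/23 (H = 1/(-25 + 2) = 1/(-23) = -1/23 ≈ -0.043478)
z(l) = 1/23 + 6*l (z(l) = l - (-5*l - 1/23) = l - (-1/23 - 5*l) = l + (1/23 + 5*l) = 1/23 + 6*l)
367 - z((25 + 9)*(-5 + 15)) = 367 - (1/23 + 6*((25 + 9)*(-5 + 15))) = 367 - (1/23 + 6*(34*10)) = 367 - (1/23 + 6*340) = 367 - (1/23 + 2040) = 367 - 1*46921/23 = 367 - 46921/23 = -38480/23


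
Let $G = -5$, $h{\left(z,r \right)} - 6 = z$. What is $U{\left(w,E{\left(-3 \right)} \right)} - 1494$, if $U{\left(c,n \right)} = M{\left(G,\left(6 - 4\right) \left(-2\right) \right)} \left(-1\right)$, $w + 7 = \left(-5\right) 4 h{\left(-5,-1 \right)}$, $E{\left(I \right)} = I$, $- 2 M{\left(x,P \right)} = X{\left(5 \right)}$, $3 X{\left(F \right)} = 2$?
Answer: $- \frac{4481}{3} \approx -1493.7$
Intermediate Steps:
$X{\left(F \right)} = \frac{2}{3}$ ($X{\left(F \right)} = \frac{1}{3} \cdot 2 = \frac{2}{3}$)
$h{\left(z,r \right)} = 6 + z$
$M{\left(x,P \right)} = - \frac{1}{3}$ ($M{\left(x,P \right)} = \left(- \frac{1}{2}\right) \frac{2}{3} = - \frac{1}{3}$)
$w = -27$ ($w = -7 + \left(-5\right) 4 \left(6 - 5\right) = -7 - 20 = -27$)
$U{\left(c,n \right)} = \frac{1}{3}$ ($U{\left(c,n \right)} = \left(- \frac{1}{3}\right) \left(-1\right) = \frac{1}{3}$)
$U{\left(w,E{\left(-3 \right)} \right)} - 1494 = \frac{1}{3} - 1494 = - \frac{4481}{3}$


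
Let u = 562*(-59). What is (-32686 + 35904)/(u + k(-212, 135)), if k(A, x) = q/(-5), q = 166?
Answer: -8045/82978 ≈ -0.096953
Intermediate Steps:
k(A, x) = -166/5 (k(A, x) = 166/(-5) = 166*(-⅕) = -166/5)
u = -33158
(-32686 + 35904)/(u + k(-212, 135)) = (-32686 + 35904)/(-33158 - 166/5) = 3218/(-165956/5) = 3218*(-5/165956) = -8045/82978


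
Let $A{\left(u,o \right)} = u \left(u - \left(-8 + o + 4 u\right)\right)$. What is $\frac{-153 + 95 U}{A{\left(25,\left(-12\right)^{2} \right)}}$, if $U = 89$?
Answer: $- \frac{8302}{5275} \approx -1.5738$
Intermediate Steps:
$A{\left(u,o \right)} = u \left(8 - o - 3 u\right)$ ($A{\left(u,o \right)} = u \left(u - \left(-8 + o + 4 u\right)\right) = u \left(8 - o - 3 u\right)$)
$\frac{-153 + 95 U}{A{\left(25,\left(-12\right)^{2} \right)}} = \frac{-153 + 95 \cdot 89}{25 \left(8 - \left(-12\right)^{2} - 75\right)} = \frac{-153 + 8455}{25 \left(8 - 144 - 75\right)} = \frac{8302}{25 \left(8 - 144 - 75\right)} = \frac{8302}{25 \left(-211\right)} = \frac{8302}{-5275} = 8302 \left(- \frac{1}{5275}\right) = - \frac{8302}{5275}$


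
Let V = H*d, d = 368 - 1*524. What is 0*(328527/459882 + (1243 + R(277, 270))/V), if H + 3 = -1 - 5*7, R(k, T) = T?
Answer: 0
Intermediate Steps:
d = -156 (d = 368 - 524 = -156)
H = -39 (H = -3 + (-1 - 5*7) = -3 + (-1 - 35) = -3 - 36 = -39)
V = 6084 (V = -39*(-156) = 6084)
0*(328527/459882 + (1243 + R(277, 270))/V) = 0*(328527/459882 + (1243 + 270)/6084) = 0*(328527*(1/459882) + 1513*(1/6084)) = 0*(36503/51098 + 1513/6084) = 0*(149697763/155440116) = 0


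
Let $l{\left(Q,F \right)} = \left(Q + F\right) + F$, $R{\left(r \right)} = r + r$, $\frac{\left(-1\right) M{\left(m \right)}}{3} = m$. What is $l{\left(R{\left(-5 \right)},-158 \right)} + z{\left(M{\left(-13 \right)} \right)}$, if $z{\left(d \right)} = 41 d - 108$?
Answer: $1165$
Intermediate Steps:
$M{\left(m \right)} = - 3 m$
$R{\left(r \right)} = 2 r$
$l{\left(Q,F \right)} = Q + 2 F$ ($l{\left(Q,F \right)} = \left(F + Q\right) + F = Q + 2 F$)
$z{\left(d \right)} = -108 + 41 d$
$l{\left(R{\left(-5 \right)},-158 \right)} + z{\left(M{\left(-13 \right)} \right)} = \left(2 \left(-5\right) + 2 \left(-158\right)\right) - \left(108 - 41 \left(\left(-3\right) \left(-13\right)\right)\right) = \left(-10 - 316\right) + \left(-108 + 41 \cdot 39\right) = -326 + \left(-108 + 1599\right) = -326 + 1491 = 1165$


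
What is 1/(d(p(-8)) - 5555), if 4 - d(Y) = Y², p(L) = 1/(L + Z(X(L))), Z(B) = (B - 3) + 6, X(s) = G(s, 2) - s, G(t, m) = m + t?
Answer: -9/49960 ≈ -0.00018014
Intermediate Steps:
X(s) = 2 (X(s) = (2 + s) - s = 2)
Z(B) = 3 + B (Z(B) = (-3 + B) + 6 = 3 + B)
p(L) = 1/(5 + L) (p(L) = 1/(L + (3 + 2)) = 1/(L + 5) = 1/(5 + L))
d(Y) = 4 - Y²
1/(d(p(-8)) - 5555) = 1/((4 - (1/(5 - 8))²) - 5555) = 1/((4 - (1/(-3))²) - 5555) = 1/((4 - (-⅓)²) - 5555) = 1/((4 - 1*⅑) - 5555) = 1/((4 - ⅑) - 5555) = 1/(35/9 - 5555) = 1/(-49960/9) = -9/49960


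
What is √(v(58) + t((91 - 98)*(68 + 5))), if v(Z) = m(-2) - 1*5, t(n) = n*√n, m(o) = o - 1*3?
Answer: √(-10 - 511*I*√511) ≈ 75.965 - 76.031*I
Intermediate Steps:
m(o) = -3 + o (m(o) = o - 3 = -3 + o)
t(n) = n^(3/2)
v(Z) = -10 (v(Z) = (-3 - 2) - 1*5 = -5 - 5 = -10)
√(v(58) + t((91 - 98)*(68 + 5))) = √(-10 + ((91 - 98)*(68 + 5))^(3/2)) = √(-10 + (-7*73)^(3/2)) = √(-10 + (-511)^(3/2)) = √(-10 - 511*I*√511)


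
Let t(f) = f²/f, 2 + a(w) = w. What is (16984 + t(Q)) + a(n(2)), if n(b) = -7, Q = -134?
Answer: 16841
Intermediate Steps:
a(w) = -2 + w
t(f) = f
(16984 + t(Q)) + a(n(2)) = (16984 - 134) + (-2 - 7) = 16850 - 9 = 16841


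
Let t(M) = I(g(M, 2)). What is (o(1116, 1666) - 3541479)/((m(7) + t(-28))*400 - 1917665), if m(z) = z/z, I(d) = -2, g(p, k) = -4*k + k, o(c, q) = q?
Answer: 3539813/1918065 ≈ 1.8455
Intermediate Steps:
g(p, k) = -3*k
m(z) = 1
t(M) = -2
(o(1116, 1666) - 3541479)/((m(7) + t(-28))*400 - 1917665) = (1666 - 3541479)/((1 - 2)*400 - 1917665) = -3539813/(-1*400 - 1917665) = -3539813/(-400 - 1917665) = -3539813/(-1918065) = -3539813*(-1/1918065) = 3539813/1918065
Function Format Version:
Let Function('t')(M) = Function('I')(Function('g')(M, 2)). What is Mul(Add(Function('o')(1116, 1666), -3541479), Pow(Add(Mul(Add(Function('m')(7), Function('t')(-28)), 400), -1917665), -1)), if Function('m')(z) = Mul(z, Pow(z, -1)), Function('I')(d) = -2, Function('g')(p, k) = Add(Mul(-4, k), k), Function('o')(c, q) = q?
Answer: Rational(3539813, 1918065) ≈ 1.8455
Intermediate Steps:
Function('g')(p, k) = Mul(-3, k)
Function('m')(z) = 1
Function('t')(M) = -2
Mul(Add(Function('o')(1116, 1666), -3541479), Pow(Add(Mul(Add(Function('m')(7), Function('t')(-28)), 400), -1917665), -1)) = Mul(Add(1666, -3541479), Pow(Add(Mul(Add(1, -2), 400), -1917665), -1)) = Mul(-3539813, Pow(Add(Mul(-1, 400), -1917665), -1)) = Mul(-3539813, Pow(Add(-400, -1917665), -1)) = Mul(-3539813, Pow(-1918065, -1)) = Mul(-3539813, Rational(-1, 1918065)) = Rational(3539813, 1918065)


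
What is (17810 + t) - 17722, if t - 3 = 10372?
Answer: 10463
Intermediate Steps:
t = 10375 (t = 3 + 10372 = 10375)
(17810 + t) - 17722 = (17810 + 10375) - 17722 = 28185 - 17722 = 10463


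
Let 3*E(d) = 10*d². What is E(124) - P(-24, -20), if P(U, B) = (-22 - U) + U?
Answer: 153826/3 ≈ 51275.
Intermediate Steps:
E(d) = 10*d²/3 (E(d) = (10*d²)/3 = 10*d²/3)
P(U, B) = -22
E(124) - P(-24, -20) = (10/3)*124² - 1*(-22) = (10/3)*15376 + 22 = 153760/3 + 22 = 153826/3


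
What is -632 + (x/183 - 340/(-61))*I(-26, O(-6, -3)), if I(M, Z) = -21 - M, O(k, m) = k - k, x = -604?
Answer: -113576/183 ≈ -620.63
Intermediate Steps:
O(k, m) = 0
-632 + (x/183 - 340/(-61))*I(-26, O(-6, -3)) = -632 + (-604/183 - 340/(-61))*(-21 - 1*(-26)) = -632 + (-604*1/183 - 340*(-1/61))*(-21 + 26) = -632 + (-604/183 + 340/61)*5 = -632 + (416/183)*5 = -632 + 2080/183 = -113576/183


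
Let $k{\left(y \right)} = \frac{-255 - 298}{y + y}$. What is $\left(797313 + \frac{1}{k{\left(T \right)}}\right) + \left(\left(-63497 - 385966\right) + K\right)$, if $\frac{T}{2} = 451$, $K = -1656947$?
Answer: $- \frac{723932445}{553} \approx -1.3091 \cdot 10^{6}$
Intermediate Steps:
$T = 902$ ($T = 2 \cdot 451 = 902$)
$k{\left(y \right)} = - \frac{553}{2 y}$
$\left(797313 + \frac{1}{k{\left(T \right)}}\right) + \left(\left(-63497 - 385966\right) + K\right) = \left(797313 + \frac{1}{\left(- \frac{553}{2}\right) \frac{1}{902}}\right) - 2106410 = \left(797313 + \frac{1}{- \frac{553}{1804}}\right) - 2106410 = \left(797313 - \frac{1804}{553}\right) - 2106410 = \frac{440912285}{553} - 2106410 = - \frac{723932445}{553}$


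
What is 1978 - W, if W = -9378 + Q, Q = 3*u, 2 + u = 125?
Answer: 10987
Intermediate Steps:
u = 123 (u = -2 + 125 = 123)
Q = 369 (Q = 3*123 = 369)
W = -9009 (W = -9378 + 369 = -9009)
1978 - W = 1978 - 1*(-9009) = 1978 + 9009 = 10987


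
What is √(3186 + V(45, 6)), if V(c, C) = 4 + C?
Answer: 2*√799 ≈ 56.533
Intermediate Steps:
√(3186 + V(45, 6)) = √(3186 + (4 + 6)) = √(3186 + 10) = √3196 = 2*√799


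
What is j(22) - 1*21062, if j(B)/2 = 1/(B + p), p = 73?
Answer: -2000888/95 ≈ -21062.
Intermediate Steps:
j(B) = 2/(73 + B) (j(B) = 2/(B + 73) = 2/(73 + B))
j(22) - 1*21062 = 2/(73 + 22) - 1*21062 = 2/95 - 21062 = -2000888/95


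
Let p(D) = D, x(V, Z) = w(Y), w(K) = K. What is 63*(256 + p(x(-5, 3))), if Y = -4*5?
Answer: 14868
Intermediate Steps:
Y = -20
x(V, Z) = -20
63*(256 + p(x(-5, 3))) = 63*(256 - 20) = 63*236 = 14868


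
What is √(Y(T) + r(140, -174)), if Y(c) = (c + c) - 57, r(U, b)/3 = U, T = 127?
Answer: √617 ≈ 24.839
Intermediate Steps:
r(U, b) = 3*U
Y(c) = -57 + 2*c (Y(c) = 2*c - 57 = -57 + 2*c)
√(Y(T) + r(140, -174)) = √((-57 + 2*127) + 3*140) = √((-57 + 254) + 420) = √(197 + 420) = √617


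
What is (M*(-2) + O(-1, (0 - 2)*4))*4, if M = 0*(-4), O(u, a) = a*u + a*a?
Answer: 288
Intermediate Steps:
O(u, a) = a**2 + a*u (O(u, a) = a*u + a**2 = a**2 + a*u)
M = 0
(M*(-2) + O(-1, (0 - 2)*4))*4 = (0*(-2) + ((0 - 2)*4)*((0 - 2)*4 - 1))*4 = (0 + (-2*4)*(-2*4 - 1))*4 = (0 - 8*(-8 - 1))*4 = (0 - 8*(-9))*4 = (0 + 72)*4 = 72*4 = 288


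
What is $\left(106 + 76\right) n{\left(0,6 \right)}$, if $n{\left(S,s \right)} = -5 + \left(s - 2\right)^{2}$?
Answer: $2002$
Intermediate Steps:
$n{\left(S,s \right)} = -5 + \left(-2 + s\right)^{2}$
$\left(106 + 76\right) n{\left(0,6 \right)} = \left(106 + 76\right) \left(-5 + \left(-2 + 6\right)^{2}\right) = 182 \left(-5 + 4^{2}\right) = 182 \left(-5 + 16\right) = 182 \cdot 11 = 2002$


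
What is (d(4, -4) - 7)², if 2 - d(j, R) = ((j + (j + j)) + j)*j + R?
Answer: 4225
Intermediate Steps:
d(j, R) = 2 - R - 4*j² (d(j, R) = 2 - (((j + (j + j)) + j)*j + R) = 2 - (((j + 2*j) + j)*j + R) = 2 - ((3*j + j)*j + R) = 2 - ((4*j)*j + R) = 2 - (4*j² + R) = 2 - (R + 4*j²) = 2 + (-R - 4*j²) = 2 - R - 4*j²)
(d(4, -4) - 7)² = ((2 - 1*(-4) - 4*4²) - 7)² = ((2 + 4 - 4*16) - 7)² = ((2 + 4 - 64) - 7)² = (-58 - 7)² = (-65)² = 4225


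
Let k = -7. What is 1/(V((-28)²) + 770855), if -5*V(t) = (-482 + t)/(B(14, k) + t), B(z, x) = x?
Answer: 3885/2994771373 ≈ 1.2973e-6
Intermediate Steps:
V(t) = -(-482 + t)/(5*(-7 + t))
1/(V((-28)²) + 770855) = 1/((482 - 1*(-28)²)/(5*(-7 + (-28)²)) + 770855) = 1/((482 - 1*784)/(5*(-7 + 784)) + 770855) = 1/((⅕)*(482 - 784)/777 + 770855) = 1/((⅕)*(1/777)*(-302) + 770855) = 1/(-302/3885 + 770855) = 1/(2994771373/3885) = 3885/2994771373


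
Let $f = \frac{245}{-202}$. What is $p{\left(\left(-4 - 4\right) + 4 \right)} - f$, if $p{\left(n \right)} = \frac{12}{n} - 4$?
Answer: $- \frac{1169}{202} \approx -5.7871$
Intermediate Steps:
$p{\left(n \right)} = -4 + \frac{12}{n}$ ($p{\left(n \right)} = \frac{12}{n} - 4 = -4 + \frac{12}{n}$)
$f = - \frac{245}{202}$ ($f = 245 \left(- \frac{1}{202}\right) = - \frac{245}{202} \approx -1.2129$)
$p{\left(\left(-4 - 4\right) + 4 \right)} - f = \left(-4 + \frac{12}{\left(-4 - 4\right) + 4}\right) - - \frac{245}{202} = \left(-4 + \frac{12}{-8 + 4}\right) + \frac{245}{202} = \left(-4 + \frac{12}{-4}\right) + \frac{245}{202} = \left(-4 + 12 \left(- \frac{1}{4}\right)\right) + \frac{245}{202} = \left(-4 - 3\right) + \frac{245}{202} = -7 + \frac{245}{202} = - \frac{1169}{202}$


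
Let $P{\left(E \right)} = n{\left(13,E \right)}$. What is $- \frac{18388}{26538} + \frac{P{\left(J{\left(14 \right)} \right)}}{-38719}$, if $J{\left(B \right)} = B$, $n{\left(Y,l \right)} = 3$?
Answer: $- \frac{356022293}{513762411} \approx -0.69297$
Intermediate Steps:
$P{\left(E \right)} = 3$
$- \frac{18388}{26538} + \frac{P{\left(J{\left(14 \right)} \right)}}{-38719} = - \frac{18388}{26538} + \frac{3}{-38719} = \left(-18388\right) \frac{1}{26538} + 3 \left(- \frac{1}{38719}\right) = - \frac{9194}{13269} - \frac{3}{38719} = - \frac{356022293}{513762411}$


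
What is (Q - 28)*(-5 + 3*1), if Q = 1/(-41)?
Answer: 2298/41 ≈ 56.049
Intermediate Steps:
Q = -1/41 ≈ -0.024390
(Q - 28)*(-5 + 3*1) = (-1/41 - 28)*(-5 + 3*1) = -1149*(-5 + 3)/41 = -1149/41*(-2) = 2298/41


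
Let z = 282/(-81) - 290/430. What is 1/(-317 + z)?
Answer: -1161/372862 ≈ -0.0031138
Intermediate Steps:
z = -4825/1161 (z = 282*(-1/81) - 290*1/430 = -94/27 - 29/43 = -4825/1161 ≈ -4.1559)
1/(-317 + z) = 1/(-317 - 4825/1161) = 1/(-372862/1161) = -1161/372862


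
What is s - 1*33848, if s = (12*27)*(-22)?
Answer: -40976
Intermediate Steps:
s = -7128 (s = 324*(-22) = -7128)
s - 1*33848 = -7128 - 1*33848 = -7128 - 33848 = -40976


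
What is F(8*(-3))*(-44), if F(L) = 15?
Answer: -660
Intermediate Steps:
F(8*(-3))*(-44) = 15*(-44) = -660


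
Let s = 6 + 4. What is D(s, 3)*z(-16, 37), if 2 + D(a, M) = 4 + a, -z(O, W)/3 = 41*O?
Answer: 23616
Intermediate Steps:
z(O, W) = -123*O
s = 10
D(a, M) = 2 + a (D(a, M) = -2 + (4 + a) = 2 + a)
D(s, 3)*z(-16, 37) = (2 + 10)*(-123*(-16)) = 12*1968 = 23616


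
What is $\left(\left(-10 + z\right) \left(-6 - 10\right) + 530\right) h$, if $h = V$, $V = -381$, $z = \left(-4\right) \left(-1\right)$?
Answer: $-238506$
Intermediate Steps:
$z = 4$
$h = -381$
$\left(\left(-10 + z\right) \left(-6 - 10\right) + 530\right) h = \left(\left(-10 + 4\right) \left(-6 - 10\right) + 530\right) \left(-381\right) = \left(- 6 \left(-6 - 10\right) + 530\right) \left(-381\right) = \left(\left(-6\right) \left(-16\right) + 530\right) \left(-381\right) = \left(96 + 530\right) \left(-381\right) = 626 \left(-381\right) = -238506$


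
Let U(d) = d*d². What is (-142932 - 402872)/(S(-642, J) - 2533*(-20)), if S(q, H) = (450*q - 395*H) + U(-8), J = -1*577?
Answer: 545804/10837 ≈ 50.365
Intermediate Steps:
U(d) = d³
J = -577
S(q, H) = -512 - 395*H + 450*q (S(q, H) = (450*q - 395*H) + (-8)³ = (-395*H + 450*q) - 512 = -512 - 395*H + 450*q)
(-142932 - 402872)/(S(-642, J) - 2533*(-20)) = (-142932 - 402872)/((-512 - 395*(-577) + 450*(-642)) - 2533*(-20)) = -545804/((-512 + 227915 - 288900) + 50660) = -545804/(-61497 + 50660) = -545804/(-10837) = -545804*(-1/10837) = 545804/10837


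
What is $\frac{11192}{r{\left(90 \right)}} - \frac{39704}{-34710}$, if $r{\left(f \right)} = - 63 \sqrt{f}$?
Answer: $\frac{19852}{17355} - \frac{5596 \sqrt{10}}{945} \approx -17.582$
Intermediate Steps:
$\frac{11192}{r{\left(90 \right)}} - \frac{39704}{-34710} = \frac{11192}{\left(-63\right) \sqrt{90}} - \frac{39704}{-34710} = \frac{11192}{\left(-63\right) 3 \sqrt{10}} - - \frac{19852}{17355} = \frac{11192}{\left(-189\right) \sqrt{10}} + \frac{19852}{17355} = 11192 \left(- \frac{\sqrt{10}}{1890}\right) + \frac{19852}{17355} = - \frac{5596 \sqrt{10}}{945} + \frac{19852}{17355} = \frac{19852}{17355} - \frac{5596 \sqrt{10}}{945}$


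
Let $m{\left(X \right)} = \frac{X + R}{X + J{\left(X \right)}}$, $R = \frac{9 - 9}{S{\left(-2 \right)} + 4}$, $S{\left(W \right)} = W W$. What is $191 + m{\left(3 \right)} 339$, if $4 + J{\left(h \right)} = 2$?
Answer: $1208$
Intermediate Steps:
$S{\left(W \right)} = W^{2}$
$J{\left(h \right)} = -2$ ($J{\left(h \right)} = -4 + 2 = -2$)
$R = 0$ ($R = \frac{9 - 9}{\left(-2\right)^{2} + 4} = \frac{0}{4 + 4} = \frac{0}{8} = 0 \cdot \frac{1}{8} = 0$)
$m{\left(X \right)} = \frac{X}{-2 + X}$ ($m{\left(X \right)} = \frac{X + 0}{X - 2} = \frac{X}{-2 + X}$)
$191 + m{\left(3 \right)} 339 = 191 + \frac{3}{-2 + 3} \cdot 339 = 191 + \frac{3}{1} \cdot 339 = 191 + 3 \cdot 1 \cdot 339 = 191 + 3 \cdot 339 = 191 + 1017 = 1208$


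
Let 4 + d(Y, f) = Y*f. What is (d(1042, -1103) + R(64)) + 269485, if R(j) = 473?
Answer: -879372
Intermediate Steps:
d(Y, f) = -4 + Y*f
(d(1042, -1103) + R(64)) + 269485 = ((-4 + 1042*(-1103)) + 473) + 269485 = ((-4 - 1149326) + 473) + 269485 = (-1149330 + 473) + 269485 = -1148857 + 269485 = -879372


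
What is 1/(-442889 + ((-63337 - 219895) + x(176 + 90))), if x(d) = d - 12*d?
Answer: -1/729047 ≈ -1.3717e-6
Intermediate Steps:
x(d) = -11*d
1/(-442889 + ((-63337 - 219895) + x(176 + 90))) = 1/(-442889 + ((-63337 - 219895) - 11*(176 + 90))) = 1/(-442889 + (-283232 - 11*266)) = 1/(-442889 + (-283232 - 2926)) = 1/(-442889 - 286158) = 1/(-729047) = -1/729047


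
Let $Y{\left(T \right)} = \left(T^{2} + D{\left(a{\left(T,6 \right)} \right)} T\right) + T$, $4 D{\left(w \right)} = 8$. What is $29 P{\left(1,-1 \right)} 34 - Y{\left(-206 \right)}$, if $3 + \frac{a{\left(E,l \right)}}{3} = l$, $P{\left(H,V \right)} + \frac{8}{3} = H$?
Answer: $- \frac{130384}{3} \approx -43461.0$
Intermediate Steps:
$P{\left(H,V \right)} = - \frac{8}{3} + H$
$a{\left(E,l \right)} = -9 + 3 l$
$D{\left(w \right)} = 2$ ($D{\left(w \right)} = \frac{1}{4} \cdot 8 = 2$)
$Y{\left(T \right)} = T^{2} + 3 T$ ($Y{\left(T \right)} = \left(T^{2} + 2 T\right) + T = T^{2} + 3 T$)
$29 P{\left(1,-1 \right)} 34 - Y{\left(-206 \right)} = 29 \left(- \frac{8}{3} + 1\right) 34 - - 206 \left(3 - 206\right) = 29 \left(- \frac{5}{3}\right) 34 - \left(-206\right) \left(-203\right) = \left(- \frac{145}{3}\right) 34 - 41818 = - \frac{4930}{3} - 41818 = - \frac{130384}{3}$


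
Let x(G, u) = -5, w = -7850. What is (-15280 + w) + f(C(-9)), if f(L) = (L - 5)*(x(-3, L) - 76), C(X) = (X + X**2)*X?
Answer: 29763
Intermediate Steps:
C(X) = X*(X + X**2)
f(L) = 405 - 81*L (f(L) = (L - 5)*(-5 - 76) = (-5 + L)*(-81) = 405 - 81*L)
(-15280 + w) + f(C(-9)) = (-15280 - 7850) + (405 - 81*(-9)**2*(1 - 9)) = -23130 + (405 - 6561*(-8)) = -23130 + (405 - 81*(-648)) = -23130 + (405 + 52488) = -23130 + 52893 = 29763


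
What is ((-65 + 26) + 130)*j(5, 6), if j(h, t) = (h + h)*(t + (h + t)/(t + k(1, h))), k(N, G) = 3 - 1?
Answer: 26845/4 ≈ 6711.3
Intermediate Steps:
k(N, G) = 2
j(h, t) = 2*h*(t + (h + t)/(2 + t)) (j(h, t) = (h + h)*(t + (h + t)/(t + 2)) = (2*h)*(t + (h + t)/(2 + t)) = 2*h*(t + (h + t)/(2 + t)))
((-65 + 26) + 130)*j(5, 6) = ((-65 + 26) + 130)*(2*5*(5 + 6² + 3*6)/(2 + 6)) = (-39 + 130)*(2*5*(5 + 36 + 18)/8) = 91*(2*5*(⅛)*59) = 91*(295/4) = 26845/4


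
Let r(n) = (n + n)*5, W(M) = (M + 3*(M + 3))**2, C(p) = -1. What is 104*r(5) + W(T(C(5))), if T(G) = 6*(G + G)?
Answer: 6721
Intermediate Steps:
T(G) = 12*G (T(G) = 6*(2*G) = 12*G)
W(M) = (9 + 4*M)**2 (W(M) = (M + 3*(3 + M))**2 = (M + (9 + 3*M))**2 = (9 + 4*M)**2)
r(n) = 10*n (r(n) = (2*n)*5 = 10*n)
104*r(5) + W(T(C(5))) = 104*(10*5) + (9 + 4*(12*(-1)))**2 = 104*50 + (9 + 4*(-12))**2 = 5200 + (9 - 48)**2 = 5200 + (-39)**2 = 5200 + 1521 = 6721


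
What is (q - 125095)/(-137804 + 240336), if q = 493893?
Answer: 184399/51266 ≈ 3.5969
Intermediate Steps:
(q - 125095)/(-137804 + 240336) = (493893 - 125095)/(-137804 + 240336) = 368798/102532 = 368798*(1/102532) = 184399/51266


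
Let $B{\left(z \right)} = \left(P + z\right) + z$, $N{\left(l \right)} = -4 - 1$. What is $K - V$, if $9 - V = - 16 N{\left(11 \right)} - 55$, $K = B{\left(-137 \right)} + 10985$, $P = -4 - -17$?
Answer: $10740$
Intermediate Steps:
$N{\left(l \right)} = -5$ ($N{\left(l \right)} = -4 - 1 = -5$)
$P = 13$ ($P = -4 + 17 = 13$)
$B{\left(z \right)} = 13 + 2 z$ ($B{\left(z \right)} = \left(13 + z\right) + z = 13 + 2 z$)
$K = 10724$ ($K = \left(13 + 2 \left(-137\right)\right) + 10985 = \left(13 - 274\right) + 10985 = -261 + 10985 = 10724$)
$V = -16$ ($V = 9 - \left(\left(-16\right) \left(-5\right) - 55\right) = 9 - \left(80 - 55\right) = 9 - 25 = -16$)
$K - V = 10724 - -16 = 10724 + 16 = 10740$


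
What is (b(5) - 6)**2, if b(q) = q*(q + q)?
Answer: 1936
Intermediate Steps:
b(q) = 2*q**2 (b(q) = q*(2*q) = 2*q**2)
(b(5) - 6)**2 = (2*5**2 - 6)**2 = (2*25 - 6)**2 = (50 - 6)**2 = 44**2 = 1936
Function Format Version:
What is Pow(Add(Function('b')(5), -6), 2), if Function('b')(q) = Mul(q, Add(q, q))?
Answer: 1936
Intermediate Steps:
Function('b')(q) = Mul(2, Pow(q, 2)) (Function('b')(q) = Mul(q, Mul(2, q)) = Mul(2, Pow(q, 2)))
Pow(Add(Function('b')(5), -6), 2) = Pow(Add(Mul(2, Pow(5, 2)), -6), 2) = Pow(Add(Mul(2, 25), -6), 2) = Pow(Add(50, -6), 2) = Pow(44, 2) = 1936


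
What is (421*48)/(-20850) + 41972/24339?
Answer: 9125564/12082575 ≈ 0.75527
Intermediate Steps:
(421*48)/(-20850) + 41972/24339 = 20208*(-1/20850) + 41972*(1/24339) = -3368/3475 + 5996/3477 = 9125564/12082575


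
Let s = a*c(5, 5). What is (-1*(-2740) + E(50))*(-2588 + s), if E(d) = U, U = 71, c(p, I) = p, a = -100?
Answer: -8680368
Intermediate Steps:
E(d) = 71
s = -500 (s = -100*5 = -500)
(-1*(-2740) + E(50))*(-2588 + s) = (-1*(-2740) + 71)*(-2588 - 500) = (2740 + 71)*(-3088) = 2811*(-3088) = -8680368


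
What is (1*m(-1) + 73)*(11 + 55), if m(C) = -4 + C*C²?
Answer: 4488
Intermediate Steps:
m(C) = -4 + C³
(1*m(-1) + 73)*(11 + 55) = (1*(-4 + (-1)³) + 73)*(11 + 55) = (1*(-4 - 1) + 73)*66 = (1*(-5) + 73)*66 = (-5 + 73)*66 = 68*66 = 4488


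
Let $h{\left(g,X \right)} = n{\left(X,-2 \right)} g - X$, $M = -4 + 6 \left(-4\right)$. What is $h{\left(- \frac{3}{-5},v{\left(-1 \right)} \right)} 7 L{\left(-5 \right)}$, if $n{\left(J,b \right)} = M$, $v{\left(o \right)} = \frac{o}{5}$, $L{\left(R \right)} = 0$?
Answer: $0$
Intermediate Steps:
$M = -28$ ($M = -4 - 24 = -28$)
$v{\left(o \right)} = \frac{o}{5}$ ($v{\left(o \right)} = o \frac{1}{5} = \frac{o}{5}$)
$n{\left(J,b \right)} = -28$
$h{\left(g,X \right)} = - X - 28 g$ ($h{\left(g,X \right)} = - 28 g - X = - X - 28 g$)
$h{\left(- \frac{3}{-5},v{\left(-1 \right)} \right)} 7 L{\left(-5 \right)} = \left(- \frac{-1}{5} - 28 \left(- \frac{3}{-5}\right)\right) 7 \cdot 0 = \left(\left(-1\right) \left(- \frac{1}{5}\right) - 28 \left(\left(-3\right) \left(- \frac{1}{5}\right)\right)\right) 7 \cdot 0 = \left(\frac{1}{5} - \frac{84}{5}\right) 7 \cdot 0 = \left(- \frac{83}{5}\right) 7 \cdot 0 = \left(- \frac{581}{5}\right) 0 = 0$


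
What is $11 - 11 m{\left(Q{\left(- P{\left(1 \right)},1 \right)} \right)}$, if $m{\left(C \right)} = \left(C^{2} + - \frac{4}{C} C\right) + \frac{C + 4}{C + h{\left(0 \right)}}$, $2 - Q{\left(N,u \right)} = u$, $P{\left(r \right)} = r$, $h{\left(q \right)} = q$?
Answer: $-11$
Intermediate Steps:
$Q{\left(N,u \right)} = 2 - u$
$m{\left(C \right)} = -4 + C^{2} + \frac{4 + C}{C}$ ($m{\left(C \right)} = \left(C^{2} + - \frac{4}{C} C\right) + \frac{C + 4}{C + 0} = \left(C^{2} - 4\right) + \frac{4 + C}{C} = \left(-4 + C^{2}\right) + \frac{4 + C}{C} = -4 + C^{2} + \frac{4 + C}{C}$)
$11 - 11 m{\left(Q{\left(- P{\left(1 \right)},1 \right)} \right)} = 11 - 11 \left(-3 + \left(2 - 1\right)^{2} + \frac{4}{2 - 1}\right) = 11 - 11 \left(-3 + 1^{2} + \frac{4}{1}\right) = 11 - 11 \left(-3 + 1 + 4 \cdot 1\right) = 11 - 11 \left(-3 + 1 + 4\right) = 11 - 22 = -11$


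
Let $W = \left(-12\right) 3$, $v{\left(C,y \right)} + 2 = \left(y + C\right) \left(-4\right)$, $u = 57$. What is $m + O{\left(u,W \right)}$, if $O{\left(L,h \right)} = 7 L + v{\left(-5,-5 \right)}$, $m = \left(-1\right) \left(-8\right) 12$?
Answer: $533$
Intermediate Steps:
$v{\left(C,y \right)} = -2 - 4 C - 4 y$ ($v{\left(C,y \right)} = -2 + \left(y + C\right) \left(-4\right) = -2 + \left(C + y\right) \left(-4\right) = -2 - \left(4 C + 4 y\right) = -2 - 4 C - 4 y$)
$m = 96$ ($m = 8 \cdot 12 = 96$)
$W = -36$
$O{\left(L,h \right)} = 38 + 7 L$ ($O{\left(L,h \right)} = 7 L - -38 = 7 L + \left(-2 + 20 + 20\right) = 7 L + 38 = 38 + 7 L$)
$m + O{\left(u,W \right)} = 96 + \left(38 + 7 \cdot 57\right) = 96 + \left(38 + 399\right) = 96 + 437 = 533$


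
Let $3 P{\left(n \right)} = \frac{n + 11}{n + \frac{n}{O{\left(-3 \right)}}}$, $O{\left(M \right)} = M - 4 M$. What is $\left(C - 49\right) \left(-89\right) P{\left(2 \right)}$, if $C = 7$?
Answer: $\frac{72891}{10} \approx 7289.1$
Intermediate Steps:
$O{\left(M \right)} = - 3 M$
$P{\left(n \right)} = \frac{3 \left(11 + n\right)}{10 n}$ ($P{\left(n \right)} = \frac{\left(n + 11\right) \frac{1}{n + \frac{n}{\left(-3\right) \left(-3\right)}}}{3} = \frac{\left(11 + n\right) \frac{1}{n + \frac{n}{9}}}{3} = \frac{\left(11 + n\right) \frac{1}{\frac{10}{9} n}}{3} = \frac{\left(11 + n\right) \frac{9}{10 n}}{3} = \frac{\frac{9}{10} \frac{1}{n} \left(11 + n\right)}{3} = \frac{3 \left(11 + n\right)}{10 n}$)
$\left(C - 49\right) \left(-89\right) P{\left(2 \right)} = \left(7 - 49\right) \left(-89\right) \frac{3 \left(11 + 2\right)}{10 \cdot 2} = \left(7 - 49\right) \left(-89\right) \frac{3}{10} \cdot \frac{1}{2} \cdot 13 = \left(-42\right) \left(-89\right) \frac{39}{20} = 3738 \cdot \frac{39}{20} = \frac{72891}{10}$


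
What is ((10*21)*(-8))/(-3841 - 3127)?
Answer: 210/871 ≈ 0.24110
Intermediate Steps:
((10*21)*(-8))/(-3841 - 3127) = (210*(-8))/(-6968) = -1680*(-1/6968) = 210/871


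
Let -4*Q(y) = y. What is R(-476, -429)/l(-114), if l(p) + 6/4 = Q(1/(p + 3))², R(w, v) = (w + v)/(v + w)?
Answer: -197136/295703 ≈ -0.66667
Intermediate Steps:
Q(y) = -y/4
R(w, v) = 1 (R(w, v) = (v + w)/(v + w) = 1)
l(p) = -3/2 + 1/(16*(3 + p)²) (l(p) = -3/2 + (-1/(4*(p + 3)))² = -3/2 + (-1/(4*(3 + p)))² = -3/2 + 1/(16*(3 + p)²))
R(-476, -429)/l(-114) = 1/(-3/2 + 1/(16*(3 - 114)²)) = 1/(-3/2 + (1/16)/(-111)²) = 1/(-3/2 + (1/16)*(1/12321)) = 1/(-3/2 + 1/197136) = 1/(-295703/197136) = 1*(-197136/295703) = -197136/295703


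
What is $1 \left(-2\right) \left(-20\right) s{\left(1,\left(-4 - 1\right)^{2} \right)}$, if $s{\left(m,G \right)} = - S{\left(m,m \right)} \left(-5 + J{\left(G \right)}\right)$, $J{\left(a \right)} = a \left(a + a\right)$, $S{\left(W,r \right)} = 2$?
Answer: $-99600$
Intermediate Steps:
$J{\left(a \right)} = 2 a^{2}$ ($J{\left(a \right)} = a 2 a = 2 a^{2}$)
$s{\left(m,G \right)} = 10 - 4 G^{2}$ ($s{\left(m,G \right)} = - 2 \left(-5 + 2 G^{2}\right) = - (-10 + 4 G^{2}) = 10 - 4 G^{2}$)
$1 \left(-2\right) \left(-20\right) s{\left(1,\left(-4 - 1\right)^{2} \right)} = 1 \left(-2\right) \left(-20\right) \left(10 - 4 \left(\left(-4 - 1\right)^{2}\right)^{2}\right) = \left(-2\right) \left(-20\right) \left(10 - 4 \left(\left(-5\right)^{2}\right)^{2}\right) = 40 \left(10 - 4 \cdot 25^{2}\right) = 40 \left(10 - 2500\right) = 40 \left(-2490\right) = -99600$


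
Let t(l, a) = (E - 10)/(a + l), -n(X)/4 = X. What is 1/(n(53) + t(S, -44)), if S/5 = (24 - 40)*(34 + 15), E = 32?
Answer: -1982/420195 ≈ -0.0047169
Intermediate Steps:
n(X) = -4*X
S = -3920 (S = 5*((24 - 40)*(34 + 15)) = 5*(-16*49) = 5*(-784) = -3920)
t(l, a) = 22/(a + l) (t(l, a) = (32 - 10)/(a + l) = 22/(a + l))
1/(n(53) + t(S, -44)) = 1/(-4*53 + 22/(-44 - 3920)) = 1/(-212 + 22/(-3964)) = 1/(-212 + 22*(-1/3964)) = 1/(-212 - 11/1982) = 1/(-420195/1982) = -1982/420195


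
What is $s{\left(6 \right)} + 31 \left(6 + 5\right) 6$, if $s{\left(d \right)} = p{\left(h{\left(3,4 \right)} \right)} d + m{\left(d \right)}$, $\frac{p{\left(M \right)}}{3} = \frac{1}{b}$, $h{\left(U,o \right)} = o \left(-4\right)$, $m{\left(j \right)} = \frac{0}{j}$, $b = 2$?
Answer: $2055$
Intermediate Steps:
$m{\left(j \right)} = 0$
$h{\left(U,o \right)} = - 4 o$
$p{\left(M \right)} = \frac{3}{2}$
$s{\left(d \right)} = \frac{3 d}{2}$ ($s{\left(d \right)} = \frac{3 d}{2} + 0 = \frac{3 d}{2}$)
$s{\left(6 \right)} + 31 \left(6 + 5\right) 6 = \frac{3}{2} \cdot 6 + 31 \left(6 + 5\right) 6 = 9 + 31 \cdot 11 \cdot 6 = 9 + 31 \cdot 66 = 9 + 2046 = 2055$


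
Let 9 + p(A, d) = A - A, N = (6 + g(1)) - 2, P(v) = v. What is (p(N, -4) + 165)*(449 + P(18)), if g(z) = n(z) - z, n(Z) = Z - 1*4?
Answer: 72852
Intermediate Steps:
n(Z) = -4 + Z (n(Z) = Z - 4 = -4 + Z)
g(z) = -4 (g(z) = (-4 + z) - z = -4)
N = 0 (N = (6 - 4) - 2 = 2 - 2 = 0)
p(A, d) = -9 (p(A, d) = -9 + (A - A) = -9 + 0 = -9)
(p(N, -4) + 165)*(449 + P(18)) = (-9 + 165)*(449 + 18) = 156*467 = 72852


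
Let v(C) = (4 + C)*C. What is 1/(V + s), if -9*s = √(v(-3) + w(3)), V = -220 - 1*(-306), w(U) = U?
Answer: 1/86 ≈ 0.011628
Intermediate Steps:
v(C) = C*(4 + C)
V = 86 (V = -220 + 306 = 86)
s = 0 (s = -√(-3*(4 - 3) + 3)/9 = -√(-3*1 + 3)/9 = -√(-3 + 3)/9 = -√0/9 = -⅑*0 = 0)
1/(V + s) = 1/(86 + 0) = 1/86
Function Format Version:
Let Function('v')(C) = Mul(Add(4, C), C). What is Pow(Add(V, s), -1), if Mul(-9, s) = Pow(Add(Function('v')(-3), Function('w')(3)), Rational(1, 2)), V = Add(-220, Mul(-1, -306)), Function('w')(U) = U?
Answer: Rational(1, 86) ≈ 0.011628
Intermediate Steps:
Function('v')(C) = Mul(C, Add(4, C))
V = 86 (V = Add(-220, 306) = 86)
s = 0 (s = Mul(Rational(-1, 9), Pow(Add(Mul(-3, Add(4, -3)), 3), Rational(1, 2))) = Mul(Rational(-1, 9), Pow(Add(Mul(-3, 1), 3), Rational(1, 2))) = Mul(Rational(-1, 9), Pow(Add(-3, 3), Rational(1, 2))) = Mul(Rational(-1, 9), Pow(0, Rational(1, 2))) = Mul(Rational(-1, 9), 0) = 0)
Pow(Add(V, s), -1) = Pow(Add(86, 0), -1) = Pow(86, -1) = Rational(1, 86)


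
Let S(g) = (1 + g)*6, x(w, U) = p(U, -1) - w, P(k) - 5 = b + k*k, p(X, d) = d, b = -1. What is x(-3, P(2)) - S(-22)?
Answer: 128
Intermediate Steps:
P(k) = 4 + k² (P(k) = 5 + (-1 + k*k) = 5 + (-1 + k²) = 4 + k²)
x(w, U) = -1 - w
S(g) = 6 + 6*g
x(-3, P(2)) - S(-22) = (-1 - 1*(-3)) - (6 + 6*(-22)) = (-1 + 3) - (6 - 132) = 2 - 1*(-126) = 2 + 126 = 128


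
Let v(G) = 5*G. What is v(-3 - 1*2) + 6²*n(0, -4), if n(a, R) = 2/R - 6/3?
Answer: -115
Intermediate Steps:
n(a, R) = -2 + 2/R (n(a, R) = 2/R - 6*⅓ = 2/R - 2 = -2 + 2/R)
v(-3 - 1*2) + 6²*n(0, -4) = 5*(-3 - 1*2) + 6²*(-2 + 2/(-4)) = 5*(-3 - 2) + 36*(-2 + 2*(-¼)) = 5*(-5) + 36*(-2 - ½) = -25 + 36*(-5/2) = -25 - 90 = -115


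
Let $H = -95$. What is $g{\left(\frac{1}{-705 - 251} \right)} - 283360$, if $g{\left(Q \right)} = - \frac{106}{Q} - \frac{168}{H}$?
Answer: $- \frac{17292112}{95} \approx -1.8202 \cdot 10^{5}$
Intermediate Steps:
$g{\left(Q \right)} = \frac{168}{95} - \frac{106}{Q}$ ($g{\left(Q \right)} = - \frac{106}{Q} - \frac{168}{-95} = - \frac{106}{Q} - - \frac{168}{95} = - \frac{106}{Q} + \frac{168}{95} = \frac{168}{95} - \frac{106}{Q}$)
$g{\left(\frac{1}{-705 - 251} \right)} - 283360 = \left(\frac{168}{95} - \frac{106}{\frac{1}{-705 - 251}}\right) - 283360 = \left(\frac{168}{95} - \frac{106}{\frac{1}{-956}}\right) - 283360 = \left(\frac{168}{95} - \frac{106}{- \frac{1}{956}}\right) - 283360 = \left(\frac{168}{95} - -101336\right) - 283360 = \left(\frac{168}{95} + 101336\right) - 283360 = \frac{9627088}{95} - 283360 = - \frac{17292112}{95}$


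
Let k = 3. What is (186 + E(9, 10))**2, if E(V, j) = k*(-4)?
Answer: 30276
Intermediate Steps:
E(V, j) = -12 (E(V, j) = 3*(-4) = -12)
(186 + E(9, 10))**2 = (186 - 12)**2 = 174**2 = 30276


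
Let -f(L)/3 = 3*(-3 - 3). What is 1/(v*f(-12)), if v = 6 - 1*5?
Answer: 1/54 ≈ 0.018519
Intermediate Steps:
f(L) = 54 (f(L) = -9*(-3 - 3) = -9*(-6) = -3*(-18) = 54)
v = 1 (v = 6 - 5 = 1)
1/(v*f(-12)) = 1/(1*54) = 1/54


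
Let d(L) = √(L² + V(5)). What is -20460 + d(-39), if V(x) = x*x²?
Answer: -20460 + √1646 ≈ -20419.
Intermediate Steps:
V(x) = x³
d(L) = √(125 + L²) (d(L) = √(L² + 5³) = √(L² + 125) = √(125 + L²))
-20460 + d(-39) = -20460 + √(125 + (-39)²) = -20460 + √(125 + 1521) = -20460 + √1646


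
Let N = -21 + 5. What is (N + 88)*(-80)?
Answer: -5760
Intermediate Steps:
N = -16
(N + 88)*(-80) = (-16 + 88)*(-80) = 72*(-80) = -5760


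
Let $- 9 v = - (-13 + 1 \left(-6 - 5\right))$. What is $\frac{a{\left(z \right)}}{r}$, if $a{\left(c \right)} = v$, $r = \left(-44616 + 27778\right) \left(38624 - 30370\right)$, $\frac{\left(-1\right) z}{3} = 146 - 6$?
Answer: $\frac{2}{104235639} \approx 1.9187 \cdot 10^{-8}$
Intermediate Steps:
$z = -420$ ($z = - 3 \left(146 - 6\right) = \left(-3\right) 140 = -420$)
$r = -138980852$ ($r = \left(-16838\right) 8254 = -138980852$)
$v = - \frac{8}{3}$ ($v = - \frac{\left(-1\right) \left(-13 + 1 \left(-6 - 5\right)\right)}{9} = - \frac{\left(-1\right) \left(-13 + 1 \left(-11\right)\right)}{9} = - \frac{\left(-1\right) \left(-13 - 11\right)}{9} = - \frac{\left(-1\right) \left(-24\right)}{9} = \left(- \frac{1}{9}\right) 24 = - \frac{8}{3} \approx -2.6667$)
$a{\left(c \right)} = - \frac{8}{3}$
$\frac{a{\left(z \right)}}{r} = - \frac{8}{3 \left(-138980852\right)} = \left(- \frac{8}{3}\right) \left(- \frac{1}{138980852}\right) = \frac{2}{104235639}$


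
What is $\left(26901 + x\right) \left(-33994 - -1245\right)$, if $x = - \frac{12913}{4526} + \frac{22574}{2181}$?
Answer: $- \frac{8698767087002473}{9871206} \approx -8.8123 \cdot 10^{8}$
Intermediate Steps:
$x = \frac{74006671}{9871206}$ ($x = \left(-12913\right) \frac{1}{4526} + 22574 \cdot \frac{1}{2181} = - \frac{12913}{4526} + \frac{22574}{2181} = \frac{74006671}{9871206} \approx 7.4972$)
$\left(26901 + x\right) \left(-33994 - -1245\right) = \left(26901 + \frac{74006671}{9871206}\right) \left(-33994 - -1245\right) = \frac{265619319277 \left(-33994 + 1245\right)}{9871206} = \frac{265619319277}{9871206} \left(-32749\right) = - \frac{8698767087002473}{9871206}$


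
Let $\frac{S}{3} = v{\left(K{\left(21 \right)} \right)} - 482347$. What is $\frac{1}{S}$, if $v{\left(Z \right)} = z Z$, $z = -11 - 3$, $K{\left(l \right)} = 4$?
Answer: $- \frac{1}{1447209} \approx -6.9098 \cdot 10^{-7}$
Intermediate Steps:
$z = -14$
$v{\left(Z \right)} = - 14 Z$
$S = -1447209$ ($S = 3 \left(\left(-14\right) 4 - 482347\right) = 3 \left(-56 - 482347\right) = 3 \left(-482403\right) = -1447209$)
$\frac{1}{S} = \frac{1}{-1447209} = - \frac{1}{1447209}$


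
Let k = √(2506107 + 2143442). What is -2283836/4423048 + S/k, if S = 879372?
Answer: -570959/1105762 + 879372*√4649549/4649549 ≈ 407.30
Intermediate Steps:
k = √4649549 ≈ 2156.3
-2283836/4423048 + S/k = -2283836/4423048 + 879372/(√4649549) = -2283836*1/4423048 + 879372*(√4649549/4649549) = -570959/1105762 + 879372*√4649549/4649549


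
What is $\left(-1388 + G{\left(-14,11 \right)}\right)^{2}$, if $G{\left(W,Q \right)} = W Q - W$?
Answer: $2334784$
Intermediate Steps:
$G{\left(W,Q \right)} = - W + Q W$ ($G{\left(W,Q \right)} = Q W - W = - W + Q W$)
$\left(-1388 + G{\left(-14,11 \right)}\right)^{2} = \left(-1388 - 14 \left(-1 + 11\right)\right)^{2} = \left(-1388 - 140\right)^{2} = \left(-1528\right)^{2} = 2334784$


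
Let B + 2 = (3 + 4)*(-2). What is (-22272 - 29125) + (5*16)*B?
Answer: -52677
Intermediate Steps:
B = -16 (B = -2 + (3 + 4)*(-2) = -2 + 7*(-2) = -2 - 14 = -16)
(-22272 - 29125) + (5*16)*B = (-22272 - 29125) + (5*16)*(-16) = -51397 + 80*(-16) = -51397 - 1280 = -52677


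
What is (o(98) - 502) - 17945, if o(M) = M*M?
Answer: -8843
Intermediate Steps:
o(M) = M²
(o(98) - 502) - 17945 = (98² - 502) - 17945 = (9604 - 502) - 17945 = 9102 - 17945 = -8843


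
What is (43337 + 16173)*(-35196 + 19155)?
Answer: -954599910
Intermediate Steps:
(43337 + 16173)*(-35196 + 19155) = 59510*(-16041) = -954599910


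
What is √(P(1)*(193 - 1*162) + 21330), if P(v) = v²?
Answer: √21361 ≈ 146.15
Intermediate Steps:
√(P(1)*(193 - 1*162) + 21330) = √(1²*(193 - 1*162) + 21330) = √(1*(193 - 162) + 21330) = √(1*31 + 21330) = √(31 + 21330) = √21361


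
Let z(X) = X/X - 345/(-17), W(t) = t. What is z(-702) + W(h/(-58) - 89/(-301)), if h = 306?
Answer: 2420874/148393 ≈ 16.314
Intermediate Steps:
z(X) = 362/17 (z(X) = 1 - 345*(-1/17) = 1 + 345/17 = 362/17)
z(-702) + W(h/(-58) - 89/(-301)) = 362/17 + (306/(-58) - 89/(-301)) = 362/17 + (306*(-1/58) - 89*(-1/301)) = 362/17 + (-153/29 + 89/301) = 362/17 - 43472/8729 = 2420874/148393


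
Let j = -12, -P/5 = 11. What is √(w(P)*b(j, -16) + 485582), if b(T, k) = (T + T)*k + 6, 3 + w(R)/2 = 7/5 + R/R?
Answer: √485114 ≈ 696.50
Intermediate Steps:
P = -55 (P = -5*11 = -55)
w(R) = -6/5 (w(R) = -6 + 2*(7/5 + R/R) = -6 + 2*(7*(⅕) + 1) = -6 + 2*(7/5 + 1) = -6 + 2*(12/5) = -6 + 24/5 = -6/5)
b(T, k) = 6 + 2*T*k (b(T, k) = (2*T)*k + 6 = 2*T*k + 6 = 6 + 2*T*k)
√(w(P)*b(j, -16) + 485582) = √(-6*(6 + 2*(-12)*(-16))/5 + 485582) = √(-6*(6 + 384)/5 + 485582) = √(-6/5*390 + 485582) = √(-468 + 485582) = √485114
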